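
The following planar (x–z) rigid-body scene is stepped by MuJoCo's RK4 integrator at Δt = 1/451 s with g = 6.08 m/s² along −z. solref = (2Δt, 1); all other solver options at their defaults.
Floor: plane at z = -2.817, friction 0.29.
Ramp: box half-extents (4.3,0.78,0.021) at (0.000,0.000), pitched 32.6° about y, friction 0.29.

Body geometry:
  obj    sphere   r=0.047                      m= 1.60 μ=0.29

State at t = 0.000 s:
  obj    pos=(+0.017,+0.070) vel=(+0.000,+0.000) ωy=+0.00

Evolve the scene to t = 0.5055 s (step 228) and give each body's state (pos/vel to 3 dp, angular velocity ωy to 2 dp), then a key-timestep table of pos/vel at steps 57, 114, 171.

State at t = 0.5055 s:
  obj    pos=(+0.269,-0.091) vel=(+0.997,-0.637) ωy=+25.16

Key-timestep trajectory:
   step    t(s)  obj.x    obj.z    obj.vx   obj.vz 
     57  0.1264   +0.033  +0.060  +0.249  -0.159
    114  0.2528   +0.080  +0.030  +0.498  -0.319
    171  0.3792   +0.159  -0.021  +0.747  -0.478


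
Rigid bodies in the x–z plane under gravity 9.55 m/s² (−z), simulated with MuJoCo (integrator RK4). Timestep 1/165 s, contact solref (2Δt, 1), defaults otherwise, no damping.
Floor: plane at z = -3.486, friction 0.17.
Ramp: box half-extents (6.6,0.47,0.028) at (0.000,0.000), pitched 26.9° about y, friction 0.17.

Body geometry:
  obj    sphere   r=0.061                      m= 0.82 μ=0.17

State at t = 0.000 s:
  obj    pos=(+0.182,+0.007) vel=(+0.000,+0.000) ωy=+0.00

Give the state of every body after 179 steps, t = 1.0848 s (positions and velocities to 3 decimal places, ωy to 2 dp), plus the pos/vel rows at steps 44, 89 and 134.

State at t = 1.0848 s:
  obj    pos=(+1.802,-0.814) vel=(+2.986,-1.515) ωy=+54.87

Key-timestep trajectory:
   step    t(s)  obj.x    obj.z    obj.vx   obj.vz 
     44  0.2667   +0.280  -0.042  +0.734  -0.373
     89  0.5394   +0.583  -0.196  +1.485  -0.753
    134  0.8121   +1.090  -0.453  +2.236  -1.134


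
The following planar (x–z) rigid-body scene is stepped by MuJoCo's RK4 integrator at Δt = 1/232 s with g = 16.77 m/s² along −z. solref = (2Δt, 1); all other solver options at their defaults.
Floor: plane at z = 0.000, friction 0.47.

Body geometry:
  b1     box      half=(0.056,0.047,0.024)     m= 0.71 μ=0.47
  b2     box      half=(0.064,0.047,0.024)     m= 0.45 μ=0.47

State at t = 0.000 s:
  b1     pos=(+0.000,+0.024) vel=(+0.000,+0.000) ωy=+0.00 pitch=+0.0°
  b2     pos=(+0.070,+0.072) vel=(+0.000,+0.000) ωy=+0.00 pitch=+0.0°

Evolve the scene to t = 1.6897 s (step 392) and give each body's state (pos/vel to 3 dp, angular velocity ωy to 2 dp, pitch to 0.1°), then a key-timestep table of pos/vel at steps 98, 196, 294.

State at t = 1.6897 s:
  b1     pos=(+0.000,+0.024) vel=(+0.000,+0.000) ωy=+0.00 pitch=+0.0°
  b2     pos=(+0.082,+0.058) vel=(+0.001,+0.000) ωy=-0.01 pitch=+37.5°

Key-timestep trajectory:
   step    t(s)  b1.x    b1.z    b1.vx   b1.vz   b2.x    b2.z    b2.vx   b2.vz 
     98  0.4224   +0.000  +0.024  +0.000  +0.000   +0.081  +0.059  +0.001  +0.000
    196  0.8448   +0.000  +0.024  +0.000  +0.000   +0.081  +0.058  +0.001  +0.000
    294  1.2672   +0.000  +0.024  +0.000  +0.000   +0.082  +0.058  +0.001  +0.000


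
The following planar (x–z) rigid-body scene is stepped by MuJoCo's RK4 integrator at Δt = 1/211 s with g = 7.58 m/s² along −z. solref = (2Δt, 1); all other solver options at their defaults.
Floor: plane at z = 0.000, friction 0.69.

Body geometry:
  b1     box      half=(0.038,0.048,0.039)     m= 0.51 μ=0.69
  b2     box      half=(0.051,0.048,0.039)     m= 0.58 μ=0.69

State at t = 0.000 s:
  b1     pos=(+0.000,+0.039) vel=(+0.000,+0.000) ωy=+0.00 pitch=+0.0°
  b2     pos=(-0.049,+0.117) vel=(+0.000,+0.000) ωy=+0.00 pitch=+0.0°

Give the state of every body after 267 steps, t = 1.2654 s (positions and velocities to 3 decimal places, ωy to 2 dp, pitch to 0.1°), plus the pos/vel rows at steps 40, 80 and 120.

State at t = 1.2654 s:
  b1     pos=(+0.000,+0.039) vel=(+0.000,+0.000) ωy=+0.00 pitch=+0.0°
  b2     pos=(-0.097,+0.051) vel=(+0.000,+0.000) ωy=+0.00 pitch=-90.0°

Key-timestep trajectory:
   step    t(s)  b1.x    b1.z    b1.vx   b1.vz   b2.x    b2.z    b2.vx   b2.vz 
     40  0.1896   +0.000  +0.039  +0.000  +0.000   -0.071  +0.102  -0.219  -0.283
     80  0.3791   +0.000  +0.039  +0.000  +0.000   -0.113  +0.060  -0.094  +0.037
    120  0.5687   +0.000  +0.039  +0.000  +0.000   -0.099  +0.052  +0.256  -0.175


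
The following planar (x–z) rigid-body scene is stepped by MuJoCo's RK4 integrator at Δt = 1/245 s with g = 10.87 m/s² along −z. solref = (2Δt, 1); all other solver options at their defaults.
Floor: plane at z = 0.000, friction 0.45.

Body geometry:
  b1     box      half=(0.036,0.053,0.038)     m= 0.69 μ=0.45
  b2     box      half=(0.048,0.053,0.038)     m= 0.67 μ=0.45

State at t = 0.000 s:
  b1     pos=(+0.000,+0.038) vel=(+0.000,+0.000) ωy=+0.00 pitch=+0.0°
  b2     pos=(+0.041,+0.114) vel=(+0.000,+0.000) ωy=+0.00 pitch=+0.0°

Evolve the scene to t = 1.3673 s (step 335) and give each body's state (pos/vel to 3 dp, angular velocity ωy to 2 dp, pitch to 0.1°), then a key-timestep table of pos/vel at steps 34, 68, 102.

State at t = 1.3673 s:
  b1     pos=(+0.000,+0.038) vel=(+0.000,+0.000) ωy=+0.00 pitch=+0.0°
  b2     pos=(+0.086,+0.048) vel=(+0.000,+0.000) ωy=+0.00 pitch=+90.0°

Key-timestep trajectory:
   step    t(s)  b1.x    b1.z    b1.vx   b1.vz   b2.x    b2.z    b2.vx   b2.vz 
     34  0.1388   +0.000  +0.038  +0.000  +0.000   +0.050  +0.112  +0.154  -0.063
     68  0.2776   +0.000  +0.038  +0.000  +0.000   +0.084  +0.056  +0.280  -1.022
    102  0.4163   +0.000  +0.038  +0.000  +0.000   +0.098  +0.054  -0.132  -0.068


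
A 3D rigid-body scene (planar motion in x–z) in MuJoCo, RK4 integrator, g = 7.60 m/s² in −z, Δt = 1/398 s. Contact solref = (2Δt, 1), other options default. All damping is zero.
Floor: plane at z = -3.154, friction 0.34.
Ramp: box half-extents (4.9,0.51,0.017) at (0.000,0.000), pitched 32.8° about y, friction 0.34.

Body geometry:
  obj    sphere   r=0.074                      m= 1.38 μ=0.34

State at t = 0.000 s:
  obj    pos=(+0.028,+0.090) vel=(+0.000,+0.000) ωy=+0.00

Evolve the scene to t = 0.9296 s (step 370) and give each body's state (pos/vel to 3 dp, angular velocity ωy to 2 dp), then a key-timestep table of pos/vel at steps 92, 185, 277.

State at t = 0.9296 s:
  obj    pos=(+1.096,-0.598) vel=(+2.298,-1.481) ωy=+36.94

Key-timestep trajectory:
   step    t(s)  obj.x    obj.z    obj.vx   obj.vz 
     92  0.2312   +0.094  +0.048  +0.571  -0.368
    185  0.4648   +0.295  -0.082  +1.149  -0.741
    277  0.6960   +0.627  -0.296  +1.720  -1.109


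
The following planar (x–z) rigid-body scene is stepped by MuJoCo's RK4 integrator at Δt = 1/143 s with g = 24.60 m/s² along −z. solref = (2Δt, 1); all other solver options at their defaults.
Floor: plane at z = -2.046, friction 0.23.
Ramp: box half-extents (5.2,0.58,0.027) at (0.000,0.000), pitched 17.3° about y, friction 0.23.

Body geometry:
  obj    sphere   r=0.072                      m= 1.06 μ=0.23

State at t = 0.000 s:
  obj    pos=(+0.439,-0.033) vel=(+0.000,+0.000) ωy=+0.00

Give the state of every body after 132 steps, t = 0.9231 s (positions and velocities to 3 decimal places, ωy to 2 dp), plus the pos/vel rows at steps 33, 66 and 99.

State at t = 0.9231 s:
  obj    pos=(+2.565,-0.695) vel=(+4.605,-1.434) ωy=+66.97

Key-timestep trajectory:
   step    t(s)  obj.x    obj.z    obj.vx   obj.vz 
     33  0.2308   +0.572  -0.074  +1.151  -0.359
     66  0.4615   +0.970  -0.199  +2.303  -0.717
     99  0.6923   +1.635  -0.405  +3.454  -1.076


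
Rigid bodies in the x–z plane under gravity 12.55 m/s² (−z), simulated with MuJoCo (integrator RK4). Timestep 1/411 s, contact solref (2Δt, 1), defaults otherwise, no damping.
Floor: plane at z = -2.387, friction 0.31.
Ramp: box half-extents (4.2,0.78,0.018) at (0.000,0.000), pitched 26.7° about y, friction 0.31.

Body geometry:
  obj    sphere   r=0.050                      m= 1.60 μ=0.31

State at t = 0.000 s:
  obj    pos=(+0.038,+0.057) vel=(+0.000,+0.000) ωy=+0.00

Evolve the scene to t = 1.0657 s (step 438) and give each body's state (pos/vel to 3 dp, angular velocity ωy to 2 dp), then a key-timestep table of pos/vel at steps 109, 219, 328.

State at t = 1.0657 s:
  obj    pos=(+2.081,-0.971) vel=(+3.835,-1.929) ωy=+85.84

Key-timestep trajectory:
   step    t(s)  obj.x    obj.z    obj.vx   obj.vz 
    109  0.2652   +0.165  -0.007  +0.954  -0.480
    219  0.5328   +0.549  -0.200  +1.917  -0.964
    328  0.7981   +1.184  -0.519  +2.872  -1.444


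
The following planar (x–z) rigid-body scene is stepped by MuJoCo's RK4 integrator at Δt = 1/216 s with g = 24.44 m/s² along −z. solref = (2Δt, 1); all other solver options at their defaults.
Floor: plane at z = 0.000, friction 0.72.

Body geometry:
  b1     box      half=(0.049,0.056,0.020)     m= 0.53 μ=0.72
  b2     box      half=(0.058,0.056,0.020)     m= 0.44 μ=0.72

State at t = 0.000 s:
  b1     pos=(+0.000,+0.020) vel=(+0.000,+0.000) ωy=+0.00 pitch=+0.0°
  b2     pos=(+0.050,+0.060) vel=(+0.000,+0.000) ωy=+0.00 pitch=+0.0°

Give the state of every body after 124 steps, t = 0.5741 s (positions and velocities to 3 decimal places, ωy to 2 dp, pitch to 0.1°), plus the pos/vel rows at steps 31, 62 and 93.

State at t = 0.5741 s:
  b1     pos=(+0.000,+0.020) vel=(-0.001,+0.000) ωy=+0.00 pitch=+0.0°
  b2     pos=(+0.063,+0.054) vel=(+0.000,-0.001) ωy=-0.04 pitch=+42.4°

Key-timestep trajectory:
   step    t(s)  b1.x    b1.z    b1.vx   b1.vz   b2.x    b2.z    b2.vx   b2.vz 
     31  0.1435   +0.000  +0.020  +0.000  +0.000   +0.055  +0.059  +0.107  -0.035
     62  0.2870   +0.000  +0.020  +0.000  +0.000   +0.062  +0.054  +0.045  -0.017
     93  0.4306   +0.000  +0.020  -0.001  +0.000   +0.063  +0.054  +0.000  -0.001


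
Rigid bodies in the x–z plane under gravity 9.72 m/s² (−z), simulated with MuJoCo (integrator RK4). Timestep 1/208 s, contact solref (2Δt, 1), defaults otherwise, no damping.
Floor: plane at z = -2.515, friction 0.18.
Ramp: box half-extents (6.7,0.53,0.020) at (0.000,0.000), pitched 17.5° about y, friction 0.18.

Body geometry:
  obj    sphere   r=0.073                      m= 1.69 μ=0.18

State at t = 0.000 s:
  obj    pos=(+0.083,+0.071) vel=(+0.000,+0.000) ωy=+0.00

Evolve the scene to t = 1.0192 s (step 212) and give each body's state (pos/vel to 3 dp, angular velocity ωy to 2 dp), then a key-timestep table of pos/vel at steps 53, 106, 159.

State at t = 1.0192 s:
  obj    pos=(+1.117,-0.255) vel=(+2.030,-0.640) ωy=+29.14

Key-timestep trajectory:
   step    t(s)  obj.x    obj.z    obj.vx   obj.vz 
     53  0.2548   +0.148  +0.051  +0.507  -0.160
    106  0.5096   +0.342  -0.010  +1.015  -0.320
    159  0.7644   +0.665  -0.112  +1.522  -0.480


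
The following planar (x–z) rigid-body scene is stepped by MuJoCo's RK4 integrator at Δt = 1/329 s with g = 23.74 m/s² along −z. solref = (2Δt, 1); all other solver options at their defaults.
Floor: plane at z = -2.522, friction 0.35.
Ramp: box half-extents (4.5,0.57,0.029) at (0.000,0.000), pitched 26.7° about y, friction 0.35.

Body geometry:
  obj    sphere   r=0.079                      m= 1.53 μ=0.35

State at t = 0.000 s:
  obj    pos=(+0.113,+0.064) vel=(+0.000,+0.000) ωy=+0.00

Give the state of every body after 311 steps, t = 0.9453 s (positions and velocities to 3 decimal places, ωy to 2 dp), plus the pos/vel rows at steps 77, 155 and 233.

State at t = 0.9453 s:
  obj    pos=(+3.154,-1.466) vel=(+6.434,-3.236) ωy=+91.16

Key-timestep trajectory:
   step    t(s)  obj.x    obj.z    obj.vx   obj.vz 
     77  0.2340   +0.300  -0.030  +1.593  -0.801
    155  0.4711   +0.869  -0.316  +3.207  -1.613
    233  0.7082   +1.820  -0.795  +4.821  -2.425


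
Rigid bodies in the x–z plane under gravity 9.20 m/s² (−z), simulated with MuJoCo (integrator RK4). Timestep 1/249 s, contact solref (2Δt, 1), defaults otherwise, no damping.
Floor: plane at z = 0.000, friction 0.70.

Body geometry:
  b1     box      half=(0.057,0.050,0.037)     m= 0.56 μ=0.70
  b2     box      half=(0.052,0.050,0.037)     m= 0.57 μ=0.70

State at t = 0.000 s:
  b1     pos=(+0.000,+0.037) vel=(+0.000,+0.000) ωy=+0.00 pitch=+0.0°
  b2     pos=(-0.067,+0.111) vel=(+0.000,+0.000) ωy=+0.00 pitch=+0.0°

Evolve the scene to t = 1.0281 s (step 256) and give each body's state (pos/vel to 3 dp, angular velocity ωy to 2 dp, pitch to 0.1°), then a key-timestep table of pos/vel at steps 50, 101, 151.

State at t = 1.0281 s:
  b1     pos=(+0.000,+0.037) vel=(+0.000,+0.000) ωy=+0.00 pitch=+0.0°
  b2     pos=(-0.116,+0.052) vel=(+0.000,+0.000) ωy=+0.00 pitch=-90.0°

Key-timestep trajectory:
   step    t(s)  b1.x    b1.z    b1.vx   b1.vz   b2.x    b2.z    b2.vx   b2.vz 
     50  0.2008   +0.000  +0.037  +0.000  +0.000   -0.094  +0.087  -0.235  -0.493
    101  0.4056   +0.000  +0.037  +0.000  +0.000   -0.139  +0.062  -0.044  +0.009
    151  0.6064   +0.000  +0.037  +0.000  +0.000   -0.117  +0.052  +0.310  -0.206


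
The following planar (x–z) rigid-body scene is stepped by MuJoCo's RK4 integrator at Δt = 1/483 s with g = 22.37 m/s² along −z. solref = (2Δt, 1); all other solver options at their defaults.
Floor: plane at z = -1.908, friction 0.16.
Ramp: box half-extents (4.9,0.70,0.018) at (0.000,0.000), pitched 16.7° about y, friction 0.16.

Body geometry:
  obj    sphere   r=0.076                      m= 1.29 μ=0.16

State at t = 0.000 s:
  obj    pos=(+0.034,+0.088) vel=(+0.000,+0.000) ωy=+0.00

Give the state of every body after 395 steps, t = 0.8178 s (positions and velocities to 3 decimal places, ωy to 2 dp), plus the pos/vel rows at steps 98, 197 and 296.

State at t = 0.8178 s:
  obj    pos=(+1.505,-0.353) vel=(+3.597,-1.079) ωy=+49.40

Key-timestep trajectory:
   step    t(s)  obj.x    obj.z    obj.vx   obj.vz 
     98  0.2029   +0.125  +0.061  +0.892  -0.268
    197  0.4079   +0.400  -0.022  +1.794  -0.538
    296  0.6128   +0.860  -0.160  +2.695  -0.809


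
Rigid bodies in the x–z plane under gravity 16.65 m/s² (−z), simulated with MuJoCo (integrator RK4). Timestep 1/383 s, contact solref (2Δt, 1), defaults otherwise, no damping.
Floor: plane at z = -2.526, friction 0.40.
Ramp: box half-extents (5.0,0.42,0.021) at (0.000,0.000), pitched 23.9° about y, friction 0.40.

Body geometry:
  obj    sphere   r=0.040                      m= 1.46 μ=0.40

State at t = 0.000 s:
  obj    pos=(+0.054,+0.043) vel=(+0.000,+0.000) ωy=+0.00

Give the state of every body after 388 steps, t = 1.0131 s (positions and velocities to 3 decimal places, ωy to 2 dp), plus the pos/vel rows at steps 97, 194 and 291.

State at t = 1.0131 s:
  obj    pos=(+2.314,-0.959) vel=(+4.463,-1.978) ωy=+122.02

Key-timestep trajectory:
   step    t(s)  obj.x    obj.z    obj.vx   obj.vz 
     97  0.2533   +0.195  -0.020  +1.116  -0.494
    194  0.5065   +0.619  -0.208  +2.231  -0.989
    291  0.7598   +1.326  -0.521  +3.347  -1.483


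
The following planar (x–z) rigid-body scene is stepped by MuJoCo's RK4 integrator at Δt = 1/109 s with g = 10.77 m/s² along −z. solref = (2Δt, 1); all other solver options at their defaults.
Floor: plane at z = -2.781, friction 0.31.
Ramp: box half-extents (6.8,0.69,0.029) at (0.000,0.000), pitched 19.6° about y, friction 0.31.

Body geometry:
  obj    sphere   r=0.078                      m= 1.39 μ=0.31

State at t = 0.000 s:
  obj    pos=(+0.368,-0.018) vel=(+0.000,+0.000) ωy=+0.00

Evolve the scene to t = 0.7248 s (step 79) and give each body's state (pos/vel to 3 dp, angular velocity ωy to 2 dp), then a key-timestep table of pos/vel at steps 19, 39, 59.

State at t = 0.7248 s:
  obj    pos=(+1.007,-0.245) vel=(+1.762,-0.627) ωy=+23.97

Key-timestep trajectory:
   step    t(s)  obj.x    obj.z    obj.vx   obj.vz 
     19  0.1743   +0.405  -0.031  +0.424  -0.151
     39  0.3578   +0.524  -0.073  +0.870  -0.310
     59  0.5413   +0.724  -0.144  +1.316  -0.469


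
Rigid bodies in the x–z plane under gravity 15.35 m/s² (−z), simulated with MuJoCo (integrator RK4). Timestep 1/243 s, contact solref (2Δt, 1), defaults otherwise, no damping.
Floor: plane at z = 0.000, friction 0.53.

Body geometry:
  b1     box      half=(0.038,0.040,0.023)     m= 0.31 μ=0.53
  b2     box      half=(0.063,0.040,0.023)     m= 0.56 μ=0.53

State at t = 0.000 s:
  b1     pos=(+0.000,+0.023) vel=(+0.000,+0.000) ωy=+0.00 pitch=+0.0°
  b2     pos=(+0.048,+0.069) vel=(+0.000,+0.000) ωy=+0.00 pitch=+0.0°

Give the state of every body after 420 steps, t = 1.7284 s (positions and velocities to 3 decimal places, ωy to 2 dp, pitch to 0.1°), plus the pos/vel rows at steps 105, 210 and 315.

State at t = 1.7284 s:
  b1     pos=(-0.001,+0.023) vel=(-0.001,+0.000) ωy=+0.00 pitch=+0.0°
  b2     pos=(+0.060,+0.057) vel=(+0.000,-0.001) ωy=-0.02 pitch=+37.9°

Key-timestep trajectory:
   step    t(s)  b1.x    b1.z    b1.vx   b1.vz   b2.x    b2.z    b2.vx   b2.vz 
    105  0.4321   +0.000  +0.023  -0.001  +0.000   +0.060  +0.058  +0.000  -0.001
    210  0.8642   -0.001  +0.023  -0.001  +0.000   +0.060  +0.057  +0.000  -0.001
    315  1.2963   -0.001  +0.023  -0.001  +0.000   +0.060  +0.057  +0.000  -0.001


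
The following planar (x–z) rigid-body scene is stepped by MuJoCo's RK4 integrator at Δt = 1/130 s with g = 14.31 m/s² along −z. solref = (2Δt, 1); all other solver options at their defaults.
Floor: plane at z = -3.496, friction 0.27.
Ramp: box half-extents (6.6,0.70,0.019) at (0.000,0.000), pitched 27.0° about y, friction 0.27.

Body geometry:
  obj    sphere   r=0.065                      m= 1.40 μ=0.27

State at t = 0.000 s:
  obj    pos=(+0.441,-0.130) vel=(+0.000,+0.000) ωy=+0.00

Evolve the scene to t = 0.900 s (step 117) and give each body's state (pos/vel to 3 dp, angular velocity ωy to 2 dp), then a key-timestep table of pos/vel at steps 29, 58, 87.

State at t = 0.900 s:
  obj    pos=(+2.116,-0.984) vel=(+3.721,-1.896) ωy=+64.23

Key-timestep trajectory:
   step    t(s)  obj.x    obj.z    obj.vx   obj.vz 
     29  0.2231   +0.544  -0.183  +0.922  -0.470
     58  0.4462   +0.853  -0.340  +1.845  -0.940
     87  0.6692   +1.367  -0.602  +2.767  -1.410


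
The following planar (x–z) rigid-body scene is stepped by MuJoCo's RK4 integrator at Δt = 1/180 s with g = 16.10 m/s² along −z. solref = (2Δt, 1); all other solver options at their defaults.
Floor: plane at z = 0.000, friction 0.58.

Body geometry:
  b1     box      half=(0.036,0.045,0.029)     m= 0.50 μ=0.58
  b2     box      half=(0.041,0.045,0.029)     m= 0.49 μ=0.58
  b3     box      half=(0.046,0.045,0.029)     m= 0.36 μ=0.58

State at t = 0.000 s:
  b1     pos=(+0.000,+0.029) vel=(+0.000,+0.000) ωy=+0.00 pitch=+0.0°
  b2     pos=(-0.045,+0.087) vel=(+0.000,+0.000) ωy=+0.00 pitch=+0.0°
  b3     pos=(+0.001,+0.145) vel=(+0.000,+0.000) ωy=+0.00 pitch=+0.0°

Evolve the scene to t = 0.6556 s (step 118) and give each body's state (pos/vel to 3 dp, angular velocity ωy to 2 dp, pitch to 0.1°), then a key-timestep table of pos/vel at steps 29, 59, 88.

State at t = 0.6556 s:
  b1     pos=(+0.000,+0.029) vel=(+0.000,+0.000) ωy=+0.00 pitch=+0.0°
  b2     pos=(-0.084,+0.041) vel=(-0.001,+0.003) ωy=-0.03 pitch=-90.0°
  b3     pos=(+0.111,+0.029) vel=(+0.000,+0.000) ωy=+0.00 pitch=+180.0°

Key-timestep trajectory:
   step    t(s)  b1.x    b1.z    b1.vx   b1.vz   b2.x    b2.z    b2.vx   b2.vz   b3.x    b3.z    b3.vx   b3.vz 
     29  0.1611   +0.000  +0.029  +0.001  +0.000   -0.046  +0.087  -0.040  -0.013   +0.023  +0.128  +0.271  -0.544
     59  0.3278   +0.000  +0.029  +0.000  +0.000   -0.089  +0.042  -0.291  +0.229   +0.113  +0.023  +0.018  +0.130
     88  0.4889   +0.000  +0.029  +0.000  +0.000   -0.094  +0.046  +0.216  -0.080   +0.111  +0.029  +0.000  +0.000


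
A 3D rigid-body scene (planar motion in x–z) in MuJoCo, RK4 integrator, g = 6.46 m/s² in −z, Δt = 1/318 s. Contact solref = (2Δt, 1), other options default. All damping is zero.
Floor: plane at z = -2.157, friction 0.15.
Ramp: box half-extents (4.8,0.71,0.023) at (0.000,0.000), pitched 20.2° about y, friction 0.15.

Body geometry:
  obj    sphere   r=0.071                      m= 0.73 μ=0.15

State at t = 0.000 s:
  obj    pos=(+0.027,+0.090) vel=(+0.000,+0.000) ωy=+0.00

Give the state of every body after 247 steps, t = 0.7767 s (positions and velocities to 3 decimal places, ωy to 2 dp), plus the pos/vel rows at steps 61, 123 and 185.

State at t = 0.7767 s:
  obj    pos=(+0.478,-0.076) vel=(+1.162,-0.427) ωy=+17.43

Key-timestep trajectory:
   step    t(s)  obj.x    obj.z    obj.vx   obj.vz 
     61  0.1918   +0.055  +0.080  +0.287  -0.106
    123  0.3868   +0.139  +0.049  +0.578  -0.213
    185  0.5818   +0.280  -0.003  +0.870  -0.320


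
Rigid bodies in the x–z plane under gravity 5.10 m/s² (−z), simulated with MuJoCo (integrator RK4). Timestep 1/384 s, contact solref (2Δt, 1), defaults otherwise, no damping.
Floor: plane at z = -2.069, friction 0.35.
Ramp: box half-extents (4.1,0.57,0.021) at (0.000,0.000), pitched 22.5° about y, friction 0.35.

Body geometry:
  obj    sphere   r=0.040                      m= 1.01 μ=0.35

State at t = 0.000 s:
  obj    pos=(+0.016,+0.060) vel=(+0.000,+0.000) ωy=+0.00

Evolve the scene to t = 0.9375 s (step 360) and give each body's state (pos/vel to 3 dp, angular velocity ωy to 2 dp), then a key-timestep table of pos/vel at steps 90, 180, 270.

State at t = 0.9375 s:
  obj    pos=(+0.582,-0.175) vel=(+1.207,-0.500) ωy=+32.67

Key-timestep trajectory:
   step    t(s)  obj.x    obj.z    obj.vx   obj.vz 
     90  0.2344   +0.051  +0.045  +0.302  -0.125
    180  0.4688   +0.157  +0.001  +0.604  -0.250
    270  0.7031   +0.334  -0.072  +0.906  -0.375


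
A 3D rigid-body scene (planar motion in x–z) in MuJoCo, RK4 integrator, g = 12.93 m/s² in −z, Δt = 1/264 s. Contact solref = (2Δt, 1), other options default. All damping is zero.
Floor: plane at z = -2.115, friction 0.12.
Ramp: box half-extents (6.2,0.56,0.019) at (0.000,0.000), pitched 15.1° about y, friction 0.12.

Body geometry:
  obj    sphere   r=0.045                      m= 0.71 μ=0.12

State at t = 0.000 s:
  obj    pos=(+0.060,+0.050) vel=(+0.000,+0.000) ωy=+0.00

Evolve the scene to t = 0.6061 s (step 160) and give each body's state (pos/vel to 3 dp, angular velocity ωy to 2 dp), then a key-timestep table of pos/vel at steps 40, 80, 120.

State at t = 0.6061 s:
  obj    pos=(+0.487,-0.065) vel=(+1.408,-0.380) ωy=+32.39

Key-timestep trajectory:
   step    t(s)  obj.x    obj.z    obj.vx   obj.vz 
     40  0.1515   +0.087  +0.043  +0.352  -0.095
     80  0.3030   +0.167  +0.021  +0.704  -0.190
    120  0.4545   +0.300  -0.015  +1.056  -0.285


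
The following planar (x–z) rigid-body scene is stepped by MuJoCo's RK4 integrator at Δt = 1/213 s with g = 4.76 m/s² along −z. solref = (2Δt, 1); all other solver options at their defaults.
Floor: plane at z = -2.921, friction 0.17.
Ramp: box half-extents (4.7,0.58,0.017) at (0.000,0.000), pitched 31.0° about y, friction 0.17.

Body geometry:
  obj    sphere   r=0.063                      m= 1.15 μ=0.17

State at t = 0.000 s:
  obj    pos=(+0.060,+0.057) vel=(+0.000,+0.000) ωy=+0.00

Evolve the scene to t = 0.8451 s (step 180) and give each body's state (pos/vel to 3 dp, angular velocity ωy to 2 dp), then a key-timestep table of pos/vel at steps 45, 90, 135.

State at t = 0.8451 s:
  obj    pos=(+0.599,-0.267) vel=(+1.275,-0.765) ωy=+23.20

Key-timestep trajectory:
   step    t(s)  obj.x    obj.z    obj.vx   obj.vz 
     45  0.2113   +0.094  +0.037  +0.320  -0.190
     90  0.4225   +0.195  -0.024  +0.639  -0.381
    135  0.6338   +0.364  -0.125  +0.958  -0.572


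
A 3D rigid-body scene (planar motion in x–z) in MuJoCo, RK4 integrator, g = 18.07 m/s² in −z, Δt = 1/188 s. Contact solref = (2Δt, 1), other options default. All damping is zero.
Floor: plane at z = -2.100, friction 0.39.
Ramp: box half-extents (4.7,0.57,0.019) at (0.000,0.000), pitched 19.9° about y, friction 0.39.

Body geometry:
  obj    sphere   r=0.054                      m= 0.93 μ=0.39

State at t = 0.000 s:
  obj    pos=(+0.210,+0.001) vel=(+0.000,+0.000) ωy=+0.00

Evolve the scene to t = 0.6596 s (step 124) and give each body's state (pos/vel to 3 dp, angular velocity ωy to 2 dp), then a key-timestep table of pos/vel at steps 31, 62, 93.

State at t = 0.6596 s:
  obj    pos=(+1.109,-0.324) vel=(+2.725,-0.986) ωy=+53.65

Key-timestep trajectory:
   step    t(s)  obj.x    obj.z    obj.vx   obj.vz 
     31  0.1649   +0.266  -0.019  +0.681  -0.247
     62  0.3298   +0.435  -0.080  +1.362  -0.493
     93  0.4947   +0.716  -0.181  +2.043  -0.740


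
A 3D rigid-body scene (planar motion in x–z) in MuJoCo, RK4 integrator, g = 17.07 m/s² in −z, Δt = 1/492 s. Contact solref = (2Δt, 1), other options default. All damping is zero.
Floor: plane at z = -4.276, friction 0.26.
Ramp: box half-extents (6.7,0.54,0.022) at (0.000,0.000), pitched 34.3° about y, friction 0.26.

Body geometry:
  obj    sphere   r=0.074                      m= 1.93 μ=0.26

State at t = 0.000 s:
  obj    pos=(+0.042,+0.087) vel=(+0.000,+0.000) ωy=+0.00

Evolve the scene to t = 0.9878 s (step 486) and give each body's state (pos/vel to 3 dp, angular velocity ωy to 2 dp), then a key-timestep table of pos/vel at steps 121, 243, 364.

State at t = 0.9878 s:
  obj    pos=(+2.812,-1.802) vel=(+5.607,-3.825) ωy=+91.71

Key-timestep trajectory:
   step    t(s)  obj.x    obj.z    obj.vx   obj.vz 
    121  0.2459   +0.214  -0.030  +1.396  -0.952
    243  0.4939   +0.735  -0.385  +2.804  -1.913
    364  0.7398   +1.596  -0.972  +4.200  -2.865


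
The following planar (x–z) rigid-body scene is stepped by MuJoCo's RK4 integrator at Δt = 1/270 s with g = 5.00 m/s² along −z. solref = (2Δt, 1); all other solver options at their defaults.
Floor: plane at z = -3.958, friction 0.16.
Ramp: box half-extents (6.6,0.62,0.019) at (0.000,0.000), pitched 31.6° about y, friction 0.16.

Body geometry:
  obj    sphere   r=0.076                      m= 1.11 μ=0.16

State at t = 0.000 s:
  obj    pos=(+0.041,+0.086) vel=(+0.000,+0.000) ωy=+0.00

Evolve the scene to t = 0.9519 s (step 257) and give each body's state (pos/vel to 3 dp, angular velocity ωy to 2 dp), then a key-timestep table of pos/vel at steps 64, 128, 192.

State at t = 0.9519 s:
  obj    pos=(+0.790,-0.375) vel=(+1.574,-0.966) ωy=+21.29

Key-timestep trajectory:
   step    t(s)  obj.x    obj.z    obj.vx   obj.vz 
     64  0.2370   +0.088  +0.058  +0.393  -0.241
    128  0.4741   +0.227  -0.028  +0.785  -0.482
    192  0.7111   +0.460  -0.171  +1.179  -0.715


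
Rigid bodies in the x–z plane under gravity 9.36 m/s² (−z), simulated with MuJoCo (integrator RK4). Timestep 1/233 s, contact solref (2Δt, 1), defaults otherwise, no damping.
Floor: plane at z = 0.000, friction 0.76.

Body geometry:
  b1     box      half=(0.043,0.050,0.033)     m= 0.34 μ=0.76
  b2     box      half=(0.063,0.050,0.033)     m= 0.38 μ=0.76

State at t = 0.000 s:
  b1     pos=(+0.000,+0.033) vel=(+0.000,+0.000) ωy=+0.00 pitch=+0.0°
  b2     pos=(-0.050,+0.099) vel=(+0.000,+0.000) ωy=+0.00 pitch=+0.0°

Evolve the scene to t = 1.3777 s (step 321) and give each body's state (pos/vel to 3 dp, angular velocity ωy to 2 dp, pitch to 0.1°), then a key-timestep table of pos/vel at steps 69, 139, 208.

State at t = 1.3777 s:
  b1     pos=(+0.000,+0.033) vel=(+0.000,+0.000) ωy=+0.00 pitch=+0.0°
  b2     pos=(-0.110,+0.063) vel=(+0.000,+0.000) ωy=+0.00 pitch=-90.0°

Key-timestep trajectory:
   step    t(s)  b1.x    b1.z    b1.vx   b1.vz   b2.x    b2.z    b2.vx   b2.vz 
     69  0.2961   +0.000  +0.033  +0.000  +0.000   -0.096  +0.068  -0.376  -0.111
    139  0.5966   +0.000  +0.033  +0.000  +0.000   -0.134  +0.071  +0.041  -0.005
    208  0.8927   +0.000  +0.033  +0.000  +0.000   -0.103  +0.066  -0.099  -0.040


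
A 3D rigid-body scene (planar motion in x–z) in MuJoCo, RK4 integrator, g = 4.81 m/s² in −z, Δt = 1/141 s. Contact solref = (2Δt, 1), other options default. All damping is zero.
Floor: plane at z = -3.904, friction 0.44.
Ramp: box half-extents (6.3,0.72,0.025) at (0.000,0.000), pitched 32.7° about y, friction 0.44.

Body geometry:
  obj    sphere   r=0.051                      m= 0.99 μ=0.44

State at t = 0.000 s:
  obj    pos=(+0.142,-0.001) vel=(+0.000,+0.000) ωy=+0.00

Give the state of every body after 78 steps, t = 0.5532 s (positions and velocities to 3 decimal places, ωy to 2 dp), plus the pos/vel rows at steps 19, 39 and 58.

State at t = 0.5532 s:
  obj    pos=(+0.381,-0.154) vel=(+0.864,-0.555) ωy=+20.12

Key-timestep trajectory:
   step    t(s)  obj.x    obj.z    obj.vx   obj.vz 
     19  0.1348   +0.156  -0.010  +0.211  -0.135
     39  0.2766   +0.202  -0.039  +0.432  -0.277
     58  0.4113   +0.274  -0.086  +0.643  -0.413


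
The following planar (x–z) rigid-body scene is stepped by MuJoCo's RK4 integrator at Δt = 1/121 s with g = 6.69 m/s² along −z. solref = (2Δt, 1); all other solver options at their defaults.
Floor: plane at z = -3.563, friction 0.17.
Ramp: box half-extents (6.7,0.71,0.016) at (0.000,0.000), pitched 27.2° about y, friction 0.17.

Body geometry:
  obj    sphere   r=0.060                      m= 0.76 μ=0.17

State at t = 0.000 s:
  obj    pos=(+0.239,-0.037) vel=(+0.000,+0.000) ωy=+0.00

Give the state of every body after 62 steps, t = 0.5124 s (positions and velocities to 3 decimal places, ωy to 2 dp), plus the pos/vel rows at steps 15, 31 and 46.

State at t = 0.5124 s:
  obj    pos=(+0.494,-0.168) vel=(+0.996,-0.512) ωy=+18.63

Key-timestep trajectory:
   step    t(s)  obj.x    obj.z    obj.vx   obj.vz 
     15  0.1240   +0.254  -0.045  +0.241  -0.123
     31  0.2562   +0.303  -0.070  +0.498  -0.256
     46  0.3802   +0.379  -0.110  +0.739  -0.380


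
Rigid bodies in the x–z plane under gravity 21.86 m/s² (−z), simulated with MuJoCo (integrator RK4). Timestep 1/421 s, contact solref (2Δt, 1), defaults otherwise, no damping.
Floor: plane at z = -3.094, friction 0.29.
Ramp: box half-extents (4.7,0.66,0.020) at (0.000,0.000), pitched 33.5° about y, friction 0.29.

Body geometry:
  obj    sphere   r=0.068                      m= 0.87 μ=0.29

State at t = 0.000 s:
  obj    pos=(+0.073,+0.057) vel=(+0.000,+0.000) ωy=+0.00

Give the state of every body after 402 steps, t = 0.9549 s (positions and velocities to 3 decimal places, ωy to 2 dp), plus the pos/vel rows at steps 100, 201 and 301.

State at t = 0.9549 s:
  obj    pos=(+3.350,-2.112) vel=(+6.862,-4.542) ωy=+121.00

Key-timestep trajectory:
   step    t(s)  obj.x    obj.z    obj.vx   obj.vz 
    100  0.2375   +0.276  -0.077  +1.707  -1.130
    201  0.4774   +0.892  -0.485  +3.431  -2.271
    301  0.7150   +1.910  -1.159  +5.138  -3.401


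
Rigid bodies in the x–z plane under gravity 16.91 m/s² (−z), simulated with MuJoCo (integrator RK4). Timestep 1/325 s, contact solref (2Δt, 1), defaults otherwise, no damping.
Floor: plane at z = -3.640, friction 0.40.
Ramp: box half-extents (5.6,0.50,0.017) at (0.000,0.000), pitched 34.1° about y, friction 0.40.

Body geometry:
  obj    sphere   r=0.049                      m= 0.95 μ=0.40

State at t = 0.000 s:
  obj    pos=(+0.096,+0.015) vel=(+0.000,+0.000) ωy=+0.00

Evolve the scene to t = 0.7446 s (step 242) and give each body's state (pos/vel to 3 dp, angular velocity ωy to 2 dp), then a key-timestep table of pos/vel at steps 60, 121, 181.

State at t = 0.7446 s:
  obj    pos=(+1.651,-1.038) vel=(+4.175,-2.827) ωy=+102.89

Key-timestep trajectory:
   step    t(s)  obj.x    obj.z    obj.vx   obj.vz 
     60  0.1846   +0.192  -0.050  +1.035  -0.701
    121  0.3723   +0.485  -0.248  +2.088  -1.414
    181  0.5569   +0.966  -0.574  +3.123  -2.114


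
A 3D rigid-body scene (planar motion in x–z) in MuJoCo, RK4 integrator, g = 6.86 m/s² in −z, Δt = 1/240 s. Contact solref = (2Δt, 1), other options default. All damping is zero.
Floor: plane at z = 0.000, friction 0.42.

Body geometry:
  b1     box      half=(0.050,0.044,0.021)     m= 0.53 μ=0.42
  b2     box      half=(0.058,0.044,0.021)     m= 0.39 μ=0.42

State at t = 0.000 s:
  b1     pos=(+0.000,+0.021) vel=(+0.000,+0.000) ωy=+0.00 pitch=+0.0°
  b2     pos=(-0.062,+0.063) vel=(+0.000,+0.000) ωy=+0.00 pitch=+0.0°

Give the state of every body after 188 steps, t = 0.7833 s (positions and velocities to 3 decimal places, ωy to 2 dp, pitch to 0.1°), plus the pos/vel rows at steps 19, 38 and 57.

State at t = 0.7833 s:
  b1     pos=(+0.000,+0.021) vel=(+0.000,+0.000) ωy=+0.00 pitch=+0.0°
  b2     pos=(-0.072,+0.051) vel=(+0.000,+0.000) ωy=+0.01 pitch=-36.7°

Key-timestep trajectory:
   step    t(s)  b1.x    b1.z    b1.vx   b1.vz   b2.x    b2.z    b2.vx   b2.vz 
     19  0.0792   +0.000  +0.021  +0.000  +0.000   -0.065  +0.061  -0.074  -0.054
     38  0.1583   +0.000  +0.021  +0.000  +0.000   -0.073  +0.051  -0.111  -0.170
     57  0.2375   +0.000  +0.021  +0.000  +0.000   -0.073  +0.052  +0.082  -0.052


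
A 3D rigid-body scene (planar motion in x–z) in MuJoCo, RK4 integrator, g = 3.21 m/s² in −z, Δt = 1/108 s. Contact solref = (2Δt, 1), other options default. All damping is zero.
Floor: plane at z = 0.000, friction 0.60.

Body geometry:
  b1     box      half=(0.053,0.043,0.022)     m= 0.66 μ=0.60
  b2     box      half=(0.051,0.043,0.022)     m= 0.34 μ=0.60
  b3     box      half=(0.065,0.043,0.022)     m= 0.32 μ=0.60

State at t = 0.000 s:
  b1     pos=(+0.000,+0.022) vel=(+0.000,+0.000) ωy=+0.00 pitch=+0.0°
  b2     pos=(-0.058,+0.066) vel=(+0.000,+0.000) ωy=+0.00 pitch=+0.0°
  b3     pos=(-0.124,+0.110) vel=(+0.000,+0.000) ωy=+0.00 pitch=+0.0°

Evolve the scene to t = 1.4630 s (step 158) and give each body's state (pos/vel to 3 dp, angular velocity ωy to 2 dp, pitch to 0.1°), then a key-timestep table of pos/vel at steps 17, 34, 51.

State at t = 1.4630 s:
  b1     pos=(+0.000,+0.022) vel=(+0.000,+0.000) ωy=+0.00 pitch=+0.0°
  b2     pos=(-0.073,+0.054) vel=(+0.000,+0.000) ωy=+0.01 pitch=-51.2°
  b3     pos=(-0.150,+0.055) vel=(+0.000,+0.000) ωy=+0.00 pitch=-35.0°

Key-timestep trajectory:
   step    t(s)  b1.x    b1.z    b1.vx   b1.vz   b2.x    b2.z    b2.vx   b2.vz   b3.x    b3.z    b3.vx   b3.vz 
     17  0.1574   +0.000  +0.022  +0.000  +0.000   -0.063  +0.064  -0.069  -0.034   -0.136  +0.089  -0.158  -0.281
     34  0.3148   +0.000  +0.022  +0.000  +0.000   -0.076  +0.053  -0.037  +0.033   -0.151  +0.056  -0.026  +0.051
     51  0.4722   +0.000  +0.022  +0.001  +0.000   -0.073  +0.054  +0.026  -0.001   -0.150  +0.055  +0.018  -0.011


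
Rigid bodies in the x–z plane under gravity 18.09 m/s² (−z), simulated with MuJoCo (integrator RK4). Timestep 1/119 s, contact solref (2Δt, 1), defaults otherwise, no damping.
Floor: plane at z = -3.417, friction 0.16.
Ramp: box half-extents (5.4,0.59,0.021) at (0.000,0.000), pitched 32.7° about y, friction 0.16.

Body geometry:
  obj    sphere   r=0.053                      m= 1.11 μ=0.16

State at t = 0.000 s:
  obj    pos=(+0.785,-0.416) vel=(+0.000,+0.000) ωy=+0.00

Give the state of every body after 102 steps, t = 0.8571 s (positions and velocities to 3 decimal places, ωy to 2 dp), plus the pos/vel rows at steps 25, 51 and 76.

State at t = 0.8571 s:
  obj    pos=(+3.053,-1.872) vel=(+5.294,-3.394) ωy=+98.35

Key-timestep trajectory:
   step    t(s)  obj.x    obj.z    obj.vx   obj.vz 
     25  0.2101   +0.921  -0.504  +1.304  -0.816
     51  0.4286   +1.352  -0.780  +2.650  -1.689
     76  0.6387   +2.044  -1.225  +3.938  -2.544


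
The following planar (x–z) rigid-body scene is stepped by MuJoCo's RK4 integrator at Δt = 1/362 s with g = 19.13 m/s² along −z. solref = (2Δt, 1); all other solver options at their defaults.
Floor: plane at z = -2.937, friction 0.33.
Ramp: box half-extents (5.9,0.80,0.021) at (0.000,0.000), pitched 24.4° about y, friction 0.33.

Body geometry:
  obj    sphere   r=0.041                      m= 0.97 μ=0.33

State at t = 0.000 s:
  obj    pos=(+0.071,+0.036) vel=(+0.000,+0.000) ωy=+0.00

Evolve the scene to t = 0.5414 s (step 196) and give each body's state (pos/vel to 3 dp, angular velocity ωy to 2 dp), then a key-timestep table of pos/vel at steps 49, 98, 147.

State at t = 0.5414 s:
  obj    pos=(+0.825,-0.306) vel=(+2.783,-1.263) ωy=+74.53

Key-timestep trajectory:
   step    t(s)  obj.x    obj.z    obj.vx   obj.vz 
     49  0.1354   +0.118  +0.015  +0.696  -0.316
     98  0.2707   +0.259  -0.050  +1.392  -0.631
    147  0.4061   +0.495  -0.156  +2.088  -0.947


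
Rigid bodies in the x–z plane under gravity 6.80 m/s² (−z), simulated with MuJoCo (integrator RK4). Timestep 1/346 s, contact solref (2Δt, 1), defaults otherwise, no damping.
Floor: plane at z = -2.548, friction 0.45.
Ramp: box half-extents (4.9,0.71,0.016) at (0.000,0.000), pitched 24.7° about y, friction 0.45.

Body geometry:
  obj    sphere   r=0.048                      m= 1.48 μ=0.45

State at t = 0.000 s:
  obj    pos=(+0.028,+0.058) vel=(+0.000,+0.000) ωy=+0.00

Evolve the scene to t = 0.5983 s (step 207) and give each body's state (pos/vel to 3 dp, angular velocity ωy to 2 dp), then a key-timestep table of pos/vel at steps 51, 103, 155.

State at t = 0.5983 s:
  obj    pos=(+0.358,-0.094) vel=(+1.103,-0.507) ωy=+25.29

Key-timestep trajectory:
   step    t(s)  obj.x    obj.z    obj.vx   obj.vz 
     51  0.1474   +0.048  +0.048  +0.272  -0.125
    103  0.2977   +0.110  +0.020  +0.549  -0.252
    155  0.4480   +0.213  -0.028  +0.826  -0.380


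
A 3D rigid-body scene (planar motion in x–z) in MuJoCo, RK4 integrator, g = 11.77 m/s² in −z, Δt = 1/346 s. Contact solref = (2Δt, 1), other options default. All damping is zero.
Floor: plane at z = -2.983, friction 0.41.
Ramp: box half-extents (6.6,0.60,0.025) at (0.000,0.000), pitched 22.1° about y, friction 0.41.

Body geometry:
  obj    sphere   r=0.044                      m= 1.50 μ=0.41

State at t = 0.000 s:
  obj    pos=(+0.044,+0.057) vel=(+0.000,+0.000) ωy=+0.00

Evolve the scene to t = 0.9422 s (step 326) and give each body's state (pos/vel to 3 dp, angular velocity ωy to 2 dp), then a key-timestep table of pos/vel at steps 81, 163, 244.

State at t = 0.9422 s:
  obj    pos=(+1.345,-0.472) vel=(+2.761,-1.121) ωy=+67.72

Key-timestep trajectory:
   step    t(s)  obj.x    obj.z    obj.vx   obj.vz 
     81  0.2341   +0.124  +0.024  +0.686  -0.279
    163  0.4711   +0.369  -0.075  +1.381  -0.561
    244  0.7052   +0.773  -0.239  +2.067  -0.839


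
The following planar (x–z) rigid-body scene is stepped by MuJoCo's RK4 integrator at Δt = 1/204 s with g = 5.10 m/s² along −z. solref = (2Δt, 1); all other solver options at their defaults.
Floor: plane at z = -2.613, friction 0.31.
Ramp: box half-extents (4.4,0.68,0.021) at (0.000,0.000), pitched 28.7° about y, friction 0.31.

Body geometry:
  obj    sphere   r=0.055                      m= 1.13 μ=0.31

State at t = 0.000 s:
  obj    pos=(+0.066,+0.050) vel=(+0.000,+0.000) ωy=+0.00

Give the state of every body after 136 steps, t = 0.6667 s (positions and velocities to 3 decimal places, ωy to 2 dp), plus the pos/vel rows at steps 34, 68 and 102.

State at t = 0.6667 s:
  obj    pos=(+0.407,-0.136) vel=(+1.023,-0.560) ωy=+21.20

Key-timestep trajectory:
   step    t(s)  obj.x    obj.z    obj.vx   obj.vz 
     34  0.1667   +0.088  +0.039  +0.256  -0.140
     68  0.3333   +0.151  +0.004  +0.512  -0.280
    102  0.5000   +0.258  -0.055  +0.767  -0.420


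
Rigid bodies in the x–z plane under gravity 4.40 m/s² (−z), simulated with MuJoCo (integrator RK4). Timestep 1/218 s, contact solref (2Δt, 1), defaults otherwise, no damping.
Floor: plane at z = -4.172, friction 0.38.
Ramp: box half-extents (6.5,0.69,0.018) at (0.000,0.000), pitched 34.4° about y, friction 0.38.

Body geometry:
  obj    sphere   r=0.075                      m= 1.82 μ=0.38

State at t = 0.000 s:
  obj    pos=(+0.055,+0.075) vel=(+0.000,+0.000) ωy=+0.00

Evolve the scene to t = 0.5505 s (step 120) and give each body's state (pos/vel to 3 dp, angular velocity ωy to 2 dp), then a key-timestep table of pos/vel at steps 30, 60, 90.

State at t = 0.5505 s:
  obj    pos=(+0.277,-0.077) vel=(+0.807,-0.552) ωy=+13.03

Key-timestep trajectory:
   step    t(s)  obj.x    obj.z    obj.vx   obj.vz 
     30  0.1376   +0.069  +0.066  +0.202  -0.138
     60  0.2752   +0.111  +0.037  +0.403  -0.276
     90  0.4128   +0.180  -0.010  +0.605  -0.414
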